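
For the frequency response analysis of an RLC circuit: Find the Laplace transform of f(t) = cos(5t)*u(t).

Standard pair: cos(wt)*u(t) <-> s/(s^2+w^2)
With w = 5: L{cos(5t)*u(t)} = s/(s^2+25)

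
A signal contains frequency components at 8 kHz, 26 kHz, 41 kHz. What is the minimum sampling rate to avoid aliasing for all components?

The highest frequency component is f_max = 41 kHz.
Nyquist rate = 2 * f_max = 2 * 41 kHz = 82 kHz.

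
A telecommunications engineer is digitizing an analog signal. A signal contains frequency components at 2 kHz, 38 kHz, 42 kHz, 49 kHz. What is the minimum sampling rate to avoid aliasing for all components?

The highest frequency component is f_max = 49 kHz.
Nyquist rate = 2 * f_max = 2 * 49 kHz = 98 kHz.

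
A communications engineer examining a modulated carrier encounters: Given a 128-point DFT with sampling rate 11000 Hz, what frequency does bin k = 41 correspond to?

The frequency of DFT bin k is: f_k = k * f_s / N
f_41 = 41 * 11000 / 128 = 56375/16 Hz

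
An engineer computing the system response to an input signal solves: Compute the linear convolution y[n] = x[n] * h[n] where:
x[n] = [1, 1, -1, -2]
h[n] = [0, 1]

y[n] = sum_k x[k]*h[n-k]. Output length = len(x) + len(h) - 1 = 4 + 2 - 1 = 5.
y[0] = 1*0 = 0
y[1] = 1*0 + 1*1 = 1
y[2] = -1*0 + 1*1 = 1
y[3] = -2*0 + -1*1 = -1
y[4] = -2*1 = -2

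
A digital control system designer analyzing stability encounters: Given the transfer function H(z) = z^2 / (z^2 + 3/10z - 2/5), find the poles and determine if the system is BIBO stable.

Poles are roots of the denominator: z^2 + 3/10z - 2/5 = 0.
Quadratic formula: z = [-(3/10) +/- sqrt((3/10)^2 - 4*(-2/5))] / 2
Discriminant = 9/100 + 8/5 = 169/100; sqrt = 13/10.
z = (-3/10 +/- 13/10) / 2 => z = 1/2 or z = -4/5.
|p1| = 4/5, |p2| = 1/2.
For BIBO stability, all poles must lie inside the unit circle (|p| < 1).
System is STABLE since both |p| < 1.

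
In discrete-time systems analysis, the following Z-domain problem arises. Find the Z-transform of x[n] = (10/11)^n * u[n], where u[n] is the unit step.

The Z-transform of a^n * u[n] is z/(z-a) for |z| > |a|.
Here a = 10/11, so X(z) = z/(z - (10/11)) = 11z/(11z - 10)
ROC: |z| > 10/11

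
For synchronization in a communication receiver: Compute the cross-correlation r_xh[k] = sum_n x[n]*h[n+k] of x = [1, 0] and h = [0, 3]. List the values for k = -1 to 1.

Both sequences indexed from 0 and zero outside their support.
Lags with overlap: k = -1 to 1.
  r_xh[-1] = x[1]*h[0] = 0
  r_xh[0] = x[0]*h[0] + x[1]*h[1] = 0
  r_xh[1] = x[0]*h[1] = 3
r_xh = [0, 0, 3] (for k = -1, ..., 1)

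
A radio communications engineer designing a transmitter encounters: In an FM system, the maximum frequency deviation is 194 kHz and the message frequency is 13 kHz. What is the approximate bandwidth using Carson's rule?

Carson's rule: BW = 2*(delta_f + f_m)
= 2*(194 + 13) kHz = 414 kHz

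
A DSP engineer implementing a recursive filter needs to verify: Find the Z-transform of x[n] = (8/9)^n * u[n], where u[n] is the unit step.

The Z-transform of a^n * u[n] is z/(z-a) for |z| > |a|.
Here a = 8/9, so X(z) = z/(z - (8/9)) = 9z/(9z - 8)
ROC: |z| > 8/9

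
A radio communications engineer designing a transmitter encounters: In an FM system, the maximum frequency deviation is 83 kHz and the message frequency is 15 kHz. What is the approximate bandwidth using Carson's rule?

Carson's rule: BW = 2*(delta_f + f_m)
= 2*(83 + 15) kHz = 196 kHz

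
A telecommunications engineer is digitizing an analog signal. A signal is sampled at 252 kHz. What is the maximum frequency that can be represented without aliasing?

The maximum frequency that can be represented without aliasing
is the Nyquist frequency: f_max = f_s / 2 = 252 kHz / 2 = 126 kHz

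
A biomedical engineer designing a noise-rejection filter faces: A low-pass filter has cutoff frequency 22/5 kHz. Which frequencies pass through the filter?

A low-pass filter passes all frequencies below the cutoff frequency 22/5 kHz and attenuates higher frequencies.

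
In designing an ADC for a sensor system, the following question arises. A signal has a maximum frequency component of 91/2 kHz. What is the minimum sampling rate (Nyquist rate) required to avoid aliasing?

By the Nyquist-Shannon sampling theorem,
the minimum sampling rate (Nyquist rate) must be at least 2 * f_max.
Nyquist rate = 2 * 91/2 kHz = 91 kHz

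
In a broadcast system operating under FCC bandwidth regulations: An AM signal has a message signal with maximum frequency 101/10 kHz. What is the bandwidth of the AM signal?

In AM (double-sideband), the bandwidth is twice the message frequency.
BW = 2 * f_m = 2 * 101/10 kHz = 101/5 kHz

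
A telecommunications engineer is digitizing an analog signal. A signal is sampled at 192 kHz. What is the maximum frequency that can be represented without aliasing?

The maximum frequency that can be represented without aliasing
is the Nyquist frequency: f_max = f_s / 2 = 192 kHz / 2 = 96 kHz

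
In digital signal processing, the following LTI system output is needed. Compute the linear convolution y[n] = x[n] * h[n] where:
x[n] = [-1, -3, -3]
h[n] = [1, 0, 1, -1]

y[n] = sum_k x[k]*h[n-k]. Output length = len(x) + len(h) - 1 = 3 + 4 - 1 = 6.
y[0] = -1*1 = -1
y[1] = -3*1 + -1*0 = -3
y[2] = -3*1 + -3*0 + -1*1 = -4
y[3] = -3*0 + -3*1 + -1*-1 = -2
y[4] = -3*1 + -3*-1 = 0
y[5] = -3*-1 = 3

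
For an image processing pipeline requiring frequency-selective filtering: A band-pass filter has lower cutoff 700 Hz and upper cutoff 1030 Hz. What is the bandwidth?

Bandwidth = f_high - f_low
= 1030 Hz - 700 Hz = 330 Hz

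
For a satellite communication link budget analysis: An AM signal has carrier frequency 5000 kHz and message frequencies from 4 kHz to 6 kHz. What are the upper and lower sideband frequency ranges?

Upper sideband (USB) = fc + [fm_low, fm_high] = 5000 + [4, 6] = [5004, 5006] kHz
Lower sideband (LSB) = fc - [fm_high, fm_low] = 5000 - [6, 4] = [4994, 4996] kHz
Total occupied spectrum: 4994 kHz to 5006 kHz (plus carrier at 5000 kHz)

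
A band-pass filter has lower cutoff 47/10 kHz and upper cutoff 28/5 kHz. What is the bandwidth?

Bandwidth = f_high - f_low
= 28/5 kHz - 47/10 kHz = 9/10 kHz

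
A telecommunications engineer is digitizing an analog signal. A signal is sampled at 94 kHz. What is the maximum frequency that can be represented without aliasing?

The maximum frequency that can be represented without aliasing
is the Nyquist frequency: f_max = f_s / 2 = 94 kHz / 2 = 47 kHz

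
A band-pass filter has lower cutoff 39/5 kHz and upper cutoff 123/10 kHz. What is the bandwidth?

Bandwidth = f_high - f_low
= 123/10 kHz - 39/5 kHz = 9/2 kHz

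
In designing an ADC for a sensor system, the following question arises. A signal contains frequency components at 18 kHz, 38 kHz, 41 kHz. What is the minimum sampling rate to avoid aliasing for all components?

The highest frequency component is f_max = 41 kHz.
Nyquist rate = 2 * f_max = 2 * 41 kHz = 82 kHz.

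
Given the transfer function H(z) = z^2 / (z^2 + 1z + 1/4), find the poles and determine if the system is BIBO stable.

Poles are roots of the denominator: z^2 + 1z + 1/4 = 0.
Quadratic formula: z = [-(1) +/- sqrt((1)^2 - 4*(1/4))] / 2
Discriminant = 1 - 1 = 0; sqrt = 0.
z = (-1 +/- 0) / 2 = -1/2 (repeated root).
|p1| = 1/2, |p2| = 1/2.
For BIBO stability, all poles must lie inside the unit circle (|p| < 1).
System is STABLE since both |p| < 1.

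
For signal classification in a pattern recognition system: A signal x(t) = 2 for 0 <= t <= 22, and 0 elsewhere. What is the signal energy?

Energy = integral of |x(t)|^2 dt over the signal duration
= 2^2 * 22 = 4 * 22 = 88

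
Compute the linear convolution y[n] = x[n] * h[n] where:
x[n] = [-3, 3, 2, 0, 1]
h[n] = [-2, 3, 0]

y[n] = sum_k x[k]*h[n-k]. Output length = len(x) + len(h) - 1 = 5 + 3 - 1 = 7.
y[0] = -3*-2 = 6
y[1] = 3*-2 + -3*3 = -15
y[2] = 2*-2 + 3*3 + -3*0 = 5
y[3] = 0*-2 + 2*3 + 3*0 = 6
y[4] = 1*-2 + 0*3 + 2*0 = -2
y[5] = 1*3 + 0*0 = 3
y[6] = 1*0 = 0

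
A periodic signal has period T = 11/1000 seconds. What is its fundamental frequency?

The fundamental frequency is the reciprocal of the period.
f = 1/T = 1/(11/1000) = 1000/11 Hz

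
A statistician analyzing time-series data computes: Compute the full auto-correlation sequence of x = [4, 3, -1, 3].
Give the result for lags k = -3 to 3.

r_xx[k] = sum_m x[m]*x[m+k], indexed from 0, for k = -3 to 3:
  r_xx[-3] = x[3]*x[0] = 12
  r_xx[-2] = x[2]*x[0] + x[3]*x[1] = 5
  r_xx[-1] = x[1]*x[0] + x[2]*x[1] + x[3]*x[2] = 6
  r_xx[0] = x[0]*x[0] + x[1]*x[1] + x[2]*x[2] + x[3]*x[3] = 35
  r_xx[1] = x[0]*x[1] + x[1]*x[2] + x[2]*x[3] = 6
  r_xx[2] = x[0]*x[2] + x[1]*x[3] = 5
  r_xx[3] = x[0]*x[3] = 12
r_xx = [12, 5, 6, 35, 6, 5, 12]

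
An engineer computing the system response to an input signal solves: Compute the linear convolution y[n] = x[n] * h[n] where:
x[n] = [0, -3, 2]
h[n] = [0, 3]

y[n] = sum_k x[k]*h[n-k]. Output length = len(x) + len(h) - 1 = 3 + 2 - 1 = 4.
y[0] = 0*0 = 0
y[1] = -3*0 + 0*3 = 0
y[2] = 2*0 + -3*3 = -9
y[3] = 2*3 = 6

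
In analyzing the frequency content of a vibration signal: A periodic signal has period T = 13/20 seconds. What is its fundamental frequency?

The fundamental frequency is the reciprocal of the period.
f = 1/T = 1/(13/20) = 20/13 Hz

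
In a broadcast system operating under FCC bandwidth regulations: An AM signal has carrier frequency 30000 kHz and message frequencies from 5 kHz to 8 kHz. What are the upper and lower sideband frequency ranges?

Upper sideband (USB) = fc + [fm_low, fm_high] = 30000 + [5, 8] = [30005, 30008] kHz
Lower sideband (LSB) = fc - [fm_high, fm_low] = 30000 - [8, 5] = [29992, 29995] kHz
Total occupied spectrum: 29992 kHz to 30008 kHz (plus carrier at 30000 kHz)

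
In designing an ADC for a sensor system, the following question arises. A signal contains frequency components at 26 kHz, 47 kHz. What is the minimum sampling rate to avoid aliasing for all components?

The highest frequency component is f_max = 47 kHz.
Nyquist rate = 2 * f_max = 2 * 47 kHz = 94 kHz.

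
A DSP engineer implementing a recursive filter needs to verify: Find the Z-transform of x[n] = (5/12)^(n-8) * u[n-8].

Time-shifting property: if X(z) = Z{x[n]}, then Z{x[n-d]} = z^(-d) * X(z)
X(z) = z/(z - 5/12) for x[n] = (5/12)^n * u[n]
Z{x[n-8]} = z^(-8) * z/(z - 5/12) = z^(-7)/(z - 5/12)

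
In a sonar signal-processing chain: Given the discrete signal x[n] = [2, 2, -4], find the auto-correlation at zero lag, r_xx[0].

The auto-correlation at zero lag r_xx[0] equals the signal energy.
r_xx[0] = sum of x[n]^2 = 2^2 + 2^2 + (-4)^2
= 4 + 4 + 16 = 24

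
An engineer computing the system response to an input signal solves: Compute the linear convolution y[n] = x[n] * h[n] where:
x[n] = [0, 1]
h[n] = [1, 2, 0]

y[n] = sum_k x[k]*h[n-k]. Output length = len(x) + len(h) - 1 = 2 + 3 - 1 = 4.
y[0] = 0*1 = 0
y[1] = 1*1 + 0*2 = 1
y[2] = 1*2 + 0*0 = 2
y[3] = 1*0 = 0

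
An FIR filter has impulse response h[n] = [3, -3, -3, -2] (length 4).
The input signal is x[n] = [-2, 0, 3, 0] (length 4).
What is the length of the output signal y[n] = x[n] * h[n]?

For linear convolution, the output length is:
len(y) = len(x) + len(h) - 1 = 4 + 4 - 1 = 7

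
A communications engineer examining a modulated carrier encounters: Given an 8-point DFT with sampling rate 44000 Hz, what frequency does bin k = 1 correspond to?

The frequency of DFT bin k is: f_k = k * f_s / N
f_1 = 1 * 44000 / 8 = 5500 Hz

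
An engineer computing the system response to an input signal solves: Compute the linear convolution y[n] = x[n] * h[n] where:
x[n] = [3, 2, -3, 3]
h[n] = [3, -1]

y[n] = sum_k x[k]*h[n-k]. Output length = len(x) + len(h) - 1 = 4 + 2 - 1 = 5.
y[0] = 3*3 = 9
y[1] = 2*3 + 3*-1 = 3
y[2] = -3*3 + 2*-1 = -11
y[3] = 3*3 + -3*-1 = 12
y[4] = 3*-1 = -3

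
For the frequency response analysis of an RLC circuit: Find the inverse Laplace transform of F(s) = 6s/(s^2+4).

Standard pair: s/(s^2+w^2) <-> cos(wt)*u(t)
With k=6, w=2: f(t) = 6*cos(2t)*u(t)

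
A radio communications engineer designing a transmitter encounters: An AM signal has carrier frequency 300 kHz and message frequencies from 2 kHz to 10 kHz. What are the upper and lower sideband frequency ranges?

Upper sideband (USB) = fc + [fm_low, fm_high] = 300 + [2, 10] = [302, 310] kHz
Lower sideband (LSB) = fc - [fm_high, fm_low] = 300 - [10, 2] = [290, 298] kHz
Total occupied spectrum: 290 kHz to 310 kHz (plus carrier at 300 kHz)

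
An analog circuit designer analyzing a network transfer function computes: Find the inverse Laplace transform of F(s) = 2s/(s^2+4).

Standard pair: s/(s^2+w^2) <-> cos(wt)*u(t)
With k=2, w=2: f(t) = 2*cos(2t)*u(t)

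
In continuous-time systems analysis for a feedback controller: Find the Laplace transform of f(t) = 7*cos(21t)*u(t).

Standard pair: cos(wt)*u(t) <-> s/(s^2+w^2)
With w = 21: L{7*cos(21t)*u(t)} = 7s/(s^2+441)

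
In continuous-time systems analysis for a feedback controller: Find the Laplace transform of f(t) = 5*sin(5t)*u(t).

Standard pair: sin(wt)*u(t) <-> w/(s^2+w^2)
With w = 5: L{5*sin(5t)*u(t)} = 25/(s^2+25)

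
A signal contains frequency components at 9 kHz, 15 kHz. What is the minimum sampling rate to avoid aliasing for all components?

The highest frequency component is f_max = 15 kHz.
Nyquist rate = 2 * f_max = 2 * 15 kHz = 30 kHz.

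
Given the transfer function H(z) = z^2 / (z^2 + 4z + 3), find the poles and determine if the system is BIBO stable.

Poles are roots of the denominator: z^2 + 4z + 3 = 0.
Quadratic formula: z = [-(4) +/- sqrt((4)^2 - 4*(3))] / 2
Discriminant = 16 - 12 = 4; sqrt = 2.
z = (-4 +/- 2) / 2 => z = -1 or z = -3.
|p1| = 1, |p2| = 3.
For BIBO stability, all poles must lie inside the unit circle (|p| < 1).
System is UNSTABLE since at least one |p| >= 1.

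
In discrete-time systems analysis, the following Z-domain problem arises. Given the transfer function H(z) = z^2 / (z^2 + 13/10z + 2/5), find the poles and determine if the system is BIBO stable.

Poles are roots of the denominator: z^2 + 13/10z + 2/5 = 0.
Quadratic formula: z = [-(13/10) +/- sqrt((13/10)^2 - 4*(2/5))] / 2
Discriminant = 169/100 - 8/5 = 9/100; sqrt = 3/10.
z = (-13/10 +/- 3/10) / 2 => z = -1/2 or z = -4/5.
|p1| = 1/2, |p2| = 4/5.
For BIBO stability, all poles must lie inside the unit circle (|p| < 1).
System is STABLE since both |p| < 1.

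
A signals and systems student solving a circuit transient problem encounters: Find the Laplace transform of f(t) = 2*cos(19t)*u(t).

Standard pair: cos(wt)*u(t) <-> s/(s^2+w^2)
With w = 19: L{2*cos(19t)*u(t)} = 2s/(s^2+361)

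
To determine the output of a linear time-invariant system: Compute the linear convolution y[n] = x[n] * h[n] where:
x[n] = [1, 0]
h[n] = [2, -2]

y[n] = sum_k x[k]*h[n-k]. Output length = len(x) + len(h) - 1 = 2 + 2 - 1 = 3.
y[0] = 1*2 = 2
y[1] = 0*2 + 1*-2 = -2
y[2] = 0*-2 = 0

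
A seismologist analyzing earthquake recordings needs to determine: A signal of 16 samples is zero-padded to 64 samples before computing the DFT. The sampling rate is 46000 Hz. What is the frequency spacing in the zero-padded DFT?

Original DFT: N = 16, resolution = f_s/N = 46000/16 = 2875 Hz
Zero-padded DFT: N = 64, resolution = f_s/N = 46000/64 = 2875/4 Hz
Zero-padding interpolates the spectrum (finer frequency grid)
but does NOT improve the true spectral resolution (ability to resolve close frequencies).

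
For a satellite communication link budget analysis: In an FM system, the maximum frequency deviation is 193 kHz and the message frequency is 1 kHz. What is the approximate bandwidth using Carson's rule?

Carson's rule: BW = 2*(delta_f + f_m)
= 2*(193 + 1) kHz = 388 kHz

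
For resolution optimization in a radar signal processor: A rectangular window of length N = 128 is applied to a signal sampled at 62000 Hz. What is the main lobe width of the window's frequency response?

For a rectangular window of length N,
the main lobe width in frequency is 2*f_s/N.
= 2*62000/128 = 3875/4 Hz
This determines the minimum frequency separation for resolving two sinusoids.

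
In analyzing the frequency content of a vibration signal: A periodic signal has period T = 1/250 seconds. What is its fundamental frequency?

The fundamental frequency is the reciprocal of the period.
f = 1/T = 1/(1/250) = 250 Hz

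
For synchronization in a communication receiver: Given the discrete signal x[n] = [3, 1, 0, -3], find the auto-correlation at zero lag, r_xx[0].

The auto-correlation at zero lag r_xx[0] equals the signal energy.
r_xx[0] = sum of x[n]^2 = 3^2 + 1^2 + 0^2 + (-3)^2
= 9 + 1 + 0 + 9 = 19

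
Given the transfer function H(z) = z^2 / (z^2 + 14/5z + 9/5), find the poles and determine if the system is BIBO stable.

Poles are roots of the denominator: z^2 + 14/5z + 9/5 = 0.
Quadratic formula: z = [-(14/5) +/- sqrt((14/5)^2 - 4*(9/5))] / 2
Discriminant = 196/25 - 36/5 = 16/25; sqrt = 4/5.
z = (-14/5 +/- 4/5) / 2 => z = -1 or z = -9/5.
|p1| = 1, |p2| = 9/5.
For BIBO stability, all poles must lie inside the unit circle (|p| < 1).
System is UNSTABLE since at least one |p| >= 1.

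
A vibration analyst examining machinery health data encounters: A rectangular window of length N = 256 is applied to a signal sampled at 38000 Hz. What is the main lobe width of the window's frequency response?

For a rectangular window of length N,
the main lobe width in frequency is 2*f_s/N.
= 2*38000/256 = 2375/8 Hz
This determines the minimum frequency separation for resolving two sinusoids.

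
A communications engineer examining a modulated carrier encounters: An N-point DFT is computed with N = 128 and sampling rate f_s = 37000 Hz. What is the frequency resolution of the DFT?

DFT frequency resolution = f_s / N
= 37000 / 128 = 4625/16 Hz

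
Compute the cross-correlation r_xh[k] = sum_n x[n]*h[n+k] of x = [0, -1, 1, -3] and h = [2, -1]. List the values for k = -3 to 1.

Both sequences indexed from 0 and zero outside their support.
Lags with overlap: k = -3 to 1.
  r_xh[-3] = x[3]*h[0] = -6
  r_xh[-2] = x[2]*h[0] + x[3]*h[1] = 5
  r_xh[-1] = x[1]*h[0] + x[2]*h[1] = -3
  r_xh[0] = x[0]*h[0] + x[1]*h[1] = 1
  r_xh[1] = x[0]*h[1] = 0
r_xh = [-6, 5, -3, 1, 0] (for k = -3, ..., 1)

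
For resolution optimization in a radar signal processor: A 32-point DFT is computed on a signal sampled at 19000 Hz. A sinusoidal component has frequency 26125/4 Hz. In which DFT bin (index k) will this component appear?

DFT frequency resolution = f_s/N = 19000/32 = 2375/4 Hz
Bin index k = f_signal / resolution = 26125/4 / 2375/4 = 11
The signal frequency 26125/4 Hz falls in DFT bin k = 11.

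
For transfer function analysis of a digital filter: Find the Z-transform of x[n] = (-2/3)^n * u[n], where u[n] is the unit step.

The Z-transform of a^n * u[n] is z/(z-a) for |z| > |a|.
Here a = -2/3, so X(z) = z/(z - (-2/3)) = 3z/(3z + 2)
ROC: |z| > 2/3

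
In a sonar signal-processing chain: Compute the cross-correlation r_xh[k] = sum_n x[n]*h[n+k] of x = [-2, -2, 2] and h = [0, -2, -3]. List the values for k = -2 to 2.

Both sequences indexed from 0 and zero outside their support.
Lags with overlap: k = -2 to 2.
  r_xh[-2] = x[2]*h[0] = 0
  r_xh[-1] = x[1]*h[0] + x[2]*h[1] = -4
  r_xh[0] = x[0]*h[0] + x[1]*h[1] + x[2]*h[2] = -2
  r_xh[1] = x[0]*h[1] + x[1]*h[2] = 10
  r_xh[2] = x[0]*h[2] = 6
r_xh = [0, -4, -2, 10, 6] (for k = -2, ..., 2)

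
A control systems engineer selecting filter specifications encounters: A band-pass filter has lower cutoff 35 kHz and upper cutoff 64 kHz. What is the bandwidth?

Bandwidth = f_high - f_low
= 64 kHz - 35 kHz = 29 kHz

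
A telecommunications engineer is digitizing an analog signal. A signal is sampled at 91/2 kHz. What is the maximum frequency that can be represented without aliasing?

The maximum frequency that can be represented without aliasing
is the Nyquist frequency: f_max = f_s / 2 = 91/2 kHz / 2 = 91/4 kHz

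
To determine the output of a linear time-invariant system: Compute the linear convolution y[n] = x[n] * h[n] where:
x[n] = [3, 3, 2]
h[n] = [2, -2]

y[n] = sum_k x[k]*h[n-k]. Output length = len(x) + len(h) - 1 = 3 + 2 - 1 = 4.
y[0] = 3*2 = 6
y[1] = 3*2 + 3*-2 = 0
y[2] = 2*2 + 3*-2 = -2
y[3] = 2*-2 = -4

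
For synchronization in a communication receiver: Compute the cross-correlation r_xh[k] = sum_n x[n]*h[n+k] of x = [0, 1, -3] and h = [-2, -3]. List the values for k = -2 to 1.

Both sequences indexed from 0 and zero outside their support.
Lags with overlap: k = -2 to 1.
  r_xh[-2] = x[2]*h[0] = 6
  r_xh[-1] = x[1]*h[0] + x[2]*h[1] = 7
  r_xh[0] = x[0]*h[0] + x[1]*h[1] = -3
  r_xh[1] = x[0]*h[1] = 0
r_xh = [6, 7, -3, 0] (for k = -2, ..., 1)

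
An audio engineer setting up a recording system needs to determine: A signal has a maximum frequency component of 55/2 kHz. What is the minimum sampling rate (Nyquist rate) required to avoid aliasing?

By the Nyquist-Shannon sampling theorem,
the minimum sampling rate (Nyquist rate) must be at least 2 * f_max.
Nyquist rate = 2 * 55/2 kHz = 55 kHz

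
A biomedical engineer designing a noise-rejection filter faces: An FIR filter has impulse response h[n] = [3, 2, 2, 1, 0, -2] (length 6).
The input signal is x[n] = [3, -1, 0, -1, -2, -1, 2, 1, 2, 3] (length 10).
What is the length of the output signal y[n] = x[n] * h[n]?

For linear convolution, the output length is:
len(y) = len(x) + len(h) - 1 = 10 + 6 - 1 = 15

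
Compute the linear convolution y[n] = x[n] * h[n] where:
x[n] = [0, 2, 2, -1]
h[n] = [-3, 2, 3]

y[n] = sum_k x[k]*h[n-k]. Output length = len(x) + len(h) - 1 = 4 + 3 - 1 = 6.
y[0] = 0*-3 = 0
y[1] = 2*-3 + 0*2 = -6
y[2] = 2*-3 + 2*2 + 0*3 = -2
y[3] = -1*-3 + 2*2 + 2*3 = 13
y[4] = -1*2 + 2*3 = 4
y[5] = -1*3 = -3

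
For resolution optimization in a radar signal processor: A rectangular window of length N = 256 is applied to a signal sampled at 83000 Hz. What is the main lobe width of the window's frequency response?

For a rectangular window of length N,
the main lobe width in frequency is 2*f_s/N.
= 2*83000/256 = 10375/16 Hz
This determines the minimum frequency separation for resolving two sinusoids.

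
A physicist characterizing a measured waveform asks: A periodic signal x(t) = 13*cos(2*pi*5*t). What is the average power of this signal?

Average power of A*cos(wt) is A^2/2.
P = 13^2 / 2 = 169/2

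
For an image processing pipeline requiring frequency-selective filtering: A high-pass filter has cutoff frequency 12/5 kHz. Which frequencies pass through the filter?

A high-pass filter passes all frequencies above the cutoff frequency 12/5 kHz and attenuates lower frequencies.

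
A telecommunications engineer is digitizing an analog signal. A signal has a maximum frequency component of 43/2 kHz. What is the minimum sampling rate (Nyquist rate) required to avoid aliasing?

By the Nyquist-Shannon sampling theorem,
the minimum sampling rate (Nyquist rate) must be at least 2 * f_max.
Nyquist rate = 2 * 43/2 kHz = 43 kHz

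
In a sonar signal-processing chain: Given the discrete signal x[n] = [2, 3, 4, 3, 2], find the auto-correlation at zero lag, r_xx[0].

The auto-correlation at zero lag r_xx[0] equals the signal energy.
r_xx[0] = sum of x[n]^2 = 2^2 + 3^2 + 4^2 + 3^2 + 2^2
= 4 + 9 + 16 + 9 + 4 = 42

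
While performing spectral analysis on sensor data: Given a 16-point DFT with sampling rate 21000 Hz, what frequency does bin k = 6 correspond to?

The frequency of DFT bin k is: f_k = k * f_s / N
f_6 = 6 * 21000 / 16 = 7875 Hz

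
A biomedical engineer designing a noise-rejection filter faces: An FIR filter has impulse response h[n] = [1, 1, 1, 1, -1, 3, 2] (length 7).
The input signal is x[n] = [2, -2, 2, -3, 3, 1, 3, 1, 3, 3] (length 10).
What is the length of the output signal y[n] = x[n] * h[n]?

For linear convolution, the output length is:
len(y) = len(x) + len(h) - 1 = 10 + 7 - 1 = 16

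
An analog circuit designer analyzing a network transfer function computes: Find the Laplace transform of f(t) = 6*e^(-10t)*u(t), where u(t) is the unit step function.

Standard Laplace transform pair:
e^(-at)*u(t) <-> 1/(s+a)
With a = 10: L{6*e^(-10t)*u(t)} = 6/(s+10), ROC: Re(s) > -10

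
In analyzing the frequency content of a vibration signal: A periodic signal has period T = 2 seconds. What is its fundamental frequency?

The fundamental frequency is the reciprocal of the period.
f = 1/T = 1/(2) = 1/2 Hz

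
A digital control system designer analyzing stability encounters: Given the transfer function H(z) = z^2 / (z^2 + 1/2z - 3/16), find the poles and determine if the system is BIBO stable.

Poles are roots of the denominator: z^2 + 1/2z - 3/16 = 0.
Quadratic formula: z = [-(1/2) +/- sqrt((1/2)^2 - 4*(-3/16))] / 2
Discriminant = 1/4 + 3/4 = 1; sqrt = 1.
z = (-1/2 +/- 1) / 2 => z = 1/4 or z = -3/4.
|p1| = 1/4, |p2| = 3/4.
For BIBO stability, all poles must lie inside the unit circle (|p| < 1).
System is STABLE since both |p| < 1.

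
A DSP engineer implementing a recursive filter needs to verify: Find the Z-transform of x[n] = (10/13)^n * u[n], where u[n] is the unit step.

The Z-transform of a^n * u[n] is z/(z-a) for |z| > |a|.
Here a = 10/13, so X(z) = z/(z - (10/13)) = 13z/(13z - 10)
ROC: |z| > 10/13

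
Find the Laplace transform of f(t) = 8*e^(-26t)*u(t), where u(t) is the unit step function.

Standard Laplace transform pair:
e^(-at)*u(t) <-> 1/(s+a)
With a = 26: L{8*e^(-26t)*u(t)} = 8/(s+26), ROC: Re(s) > -26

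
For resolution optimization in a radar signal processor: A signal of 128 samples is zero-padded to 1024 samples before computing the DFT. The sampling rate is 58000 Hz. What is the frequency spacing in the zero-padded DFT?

Original DFT: N = 128, resolution = f_s/N = 58000/128 = 3625/8 Hz
Zero-padded DFT: N = 1024, resolution = f_s/N = 58000/1024 = 3625/64 Hz
Zero-padding interpolates the spectrum (finer frequency grid)
but does NOT improve the true spectral resolution (ability to resolve close frequencies).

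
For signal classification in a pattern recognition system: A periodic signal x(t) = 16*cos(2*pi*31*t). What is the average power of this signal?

Average power of A*cos(wt) is A^2/2.
P = 16^2 / 2 = 256/2 = 128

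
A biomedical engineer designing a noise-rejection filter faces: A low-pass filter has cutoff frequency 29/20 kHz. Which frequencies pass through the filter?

A low-pass filter passes all frequencies below the cutoff frequency 29/20 kHz and attenuates higher frequencies.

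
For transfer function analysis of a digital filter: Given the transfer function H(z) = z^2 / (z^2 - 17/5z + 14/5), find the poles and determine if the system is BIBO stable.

Poles are roots of the denominator: z^2 - 17/5z + 14/5 = 0.
Quadratic formula: z = [-(-17/5) +/- sqrt((-17/5)^2 - 4*(14/5))] / 2
Discriminant = 289/25 - 56/5 = 9/25; sqrt = 3/5.
z = (17/5 +/- 3/5) / 2 => z = 2 or z = 7/5.
|p1| = 2, |p2| = 7/5.
For BIBO stability, all poles must lie inside the unit circle (|p| < 1).
System is UNSTABLE since at least one |p| >= 1.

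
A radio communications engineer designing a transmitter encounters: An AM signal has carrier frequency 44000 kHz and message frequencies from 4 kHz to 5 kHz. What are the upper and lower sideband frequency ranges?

Upper sideband (USB) = fc + [fm_low, fm_high] = 44000 + [4, 5] = [44004, 44005] kHz
Lower sideband (LSB) = fc - [fm_high, fm_low] = 44000 - [5, 4] = [43995, 43996] kHz
Total occupied spectrum: 43995 kHz to 44005 kHz (plus carrier at 44000 kHz)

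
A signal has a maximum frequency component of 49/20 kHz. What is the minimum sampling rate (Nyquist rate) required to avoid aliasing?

By the Nyquist-Shannon sampling theorem,
the minimum sampling rate (Nyquist rate) must be at least 2 * f_max.
Nyquist rate = 2 * 49/20 kHz = 49/10 kHz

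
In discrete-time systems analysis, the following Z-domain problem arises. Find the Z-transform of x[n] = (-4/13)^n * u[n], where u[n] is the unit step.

The Z-transform of a^n * u[n] is z/(z-a) for |z| > |a|.
Here a = -4/13, so X(z) = z/(z - (-4/13)) = 13z/(13z + 4)
ROC: |z| > 4/13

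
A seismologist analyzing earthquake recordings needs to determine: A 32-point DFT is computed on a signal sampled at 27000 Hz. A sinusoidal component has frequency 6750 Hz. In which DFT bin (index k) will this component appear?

DFT frequency resolution = f_s/N = 27000/32 = 3375/4 Hz
Bin index k = f_signal / resolution = 6750 / 3375/4 = 8
The signal frequency 6750 Hz falls in DFT bin k = 8.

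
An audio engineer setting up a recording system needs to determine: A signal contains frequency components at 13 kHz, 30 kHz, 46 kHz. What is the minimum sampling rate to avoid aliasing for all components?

The highest frequency component is f_max = 46 kHz.
Nyquist rate = 2 * f_max = 2 * 46 kHz = 92 kHz.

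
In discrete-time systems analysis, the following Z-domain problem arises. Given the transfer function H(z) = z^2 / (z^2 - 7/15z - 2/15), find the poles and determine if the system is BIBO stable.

Poles are roots of the denominator: z^2 - 7/15z - 2/15 = 0.
Quadratic formula: z = [-(-7/15) +/- sqrt((-7/15)^2 - 4*(-2/15))] / 2
Discriminant = 49/225 + 8/15 = 169/225; sqrt = 13/15.
z = (7/15 +/- 13/15) / 2 => z = 2/3 or z = -1/5.
|p1| = 2/3, |p2| = 1/5.
For BIBO stability, all poles must lie inside the unit circle (|p| < 1).
System is STABLE since both |p| < 1.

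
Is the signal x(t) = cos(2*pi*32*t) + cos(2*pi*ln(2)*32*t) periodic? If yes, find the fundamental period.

f1 = 32 Hz, f2 = 32*ln(2) Hz
Ratio f2/f1 = ln(2), which is irrational.
Since the frequency ratio is irrational, no common period exists.
The signal is not periodic.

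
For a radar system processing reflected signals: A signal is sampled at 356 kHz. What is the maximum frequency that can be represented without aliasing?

The maximum frequency that can be represented without aliasing
is the Nyquist frequency: f_max = f_s / 2 = 356 kHz / 2 = 178 kHz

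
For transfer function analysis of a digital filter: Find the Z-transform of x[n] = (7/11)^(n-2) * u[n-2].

Time-shifting property: if X(z) = Z{x[n]}, then Z{x[n-d]} = z^(-d) * X(z)
X(z) = z/(z - 7/11) for x[n] = (7/11)^n * u[n]
Z{x[n-2]} = z^(-2) * z/(z - 7/11) = z^(-1)/(z - 7/11)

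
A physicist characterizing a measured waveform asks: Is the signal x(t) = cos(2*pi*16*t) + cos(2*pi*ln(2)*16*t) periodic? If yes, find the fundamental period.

f1 = 16 Hz, f2 = 16*ln(2) Hz
Ratio f2/f1 = ln(2), which is irrational.
Since the frequency ratio is irrational, no common period exists.
The signal is not periodic.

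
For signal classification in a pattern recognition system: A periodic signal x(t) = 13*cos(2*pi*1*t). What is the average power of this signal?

Average power of A*cos(wt) is A^2/2.
P = 13^2 / 2 = 169/2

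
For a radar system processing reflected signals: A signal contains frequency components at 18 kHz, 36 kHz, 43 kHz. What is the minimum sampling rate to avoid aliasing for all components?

The highest frequency component is f_max = 43 kHz.
Nyquist rate = 2 * f_max = 2 * 43 kHz = 86 kHz.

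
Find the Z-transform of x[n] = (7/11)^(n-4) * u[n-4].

Time-shifting property: if X(z) = Z{x[n]}, then Z{x[n-d]} = z^(-d) * X(z)
X(z) = z/(z - 7/11) for x[n] = (7/11)^n * u[n]
Z{x[n-4]} = z^(-4) * z/(z - 7/11) = z^(-3)/(z - 7/11)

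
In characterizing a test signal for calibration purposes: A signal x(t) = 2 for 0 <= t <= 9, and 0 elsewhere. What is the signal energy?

Energy = integral of |x(t)|^2 dt over the signal duration
= 2^2 * 9 = 4 * 9 = 36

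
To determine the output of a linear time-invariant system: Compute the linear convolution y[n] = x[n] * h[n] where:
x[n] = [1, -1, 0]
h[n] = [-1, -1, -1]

y[n] = sum_k x[k]*h[n-k]. Output length = len(x) + len(h) - 1 = 3 + 3 - 1 = 5.
y[0] = 1*-1 = -1
y[1] = -1*-1 + 1*-1 = 0
y[2] = 0*-1 + -1*-1 + 1*-1 = 0
y[3] = 0*-1 + -1*-1 = 1
y[4] = 0*-1 = 0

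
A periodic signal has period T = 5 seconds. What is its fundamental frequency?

The fundamental frequency is the reciprocal of the period.
f = 1/T = 1/(5) = 1/5 Hz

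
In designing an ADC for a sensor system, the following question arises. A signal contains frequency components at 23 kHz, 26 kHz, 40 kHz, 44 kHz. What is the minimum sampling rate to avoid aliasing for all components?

The highest frequency component is f_max = 44 kHz.
Nyquist rate = 2 * f_max = 2 * 44 kHz = 88 kHz.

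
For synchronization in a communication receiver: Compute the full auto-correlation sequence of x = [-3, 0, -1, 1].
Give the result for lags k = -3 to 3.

r_xx[k] = sum_m x[m]*x[m+k], indexed from 0, for k = -3 to 3:
  r_xx[-3] = x[3]*x[0] = -3
  r_xx[-2] = x[2]*x[0] + x[3]*x[1] = 3
  r_xx[-1] = x[1]*x[0] + x[2]*x[1] + x[3]*x[2] = -1
  r_xx[0] = x[0]*x[0] + x[1]*x[1] + x[2]*x[2] + x[3]*x[3] = 11
  r_xx[1] = x[0]*x[1] + x[1]*x[2] + x[2]*x[3] = -1
  r_xx[2] = x[0]*x[2] + x[1]*x[3] = 3
  r_xx[3] = x[0]*x[3] = -3
r_xx = [-3, 3, -1, 11, -1, 3, -3]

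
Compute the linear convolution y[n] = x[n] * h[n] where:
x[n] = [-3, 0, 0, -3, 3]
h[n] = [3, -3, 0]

y[n] = sum_k x[k]*h[n-k]. Output length = len(x) + len(h) - 1 = 5 + 3 - 1 = 7.
y[0] = -3*3 = -9
y[1] = 0*3 + -3*-3 = 9
y[2] = 0*3 + 0*-3 + -3*0 = 0
y[3] = -3*3 + 0*-3 + 0*0 = -9
y[4] = 3*3 + -3*-3 + 0*0 = 18
y[5] = 3*-3 + -3*0 = -9
y[6] = 3*0 = 0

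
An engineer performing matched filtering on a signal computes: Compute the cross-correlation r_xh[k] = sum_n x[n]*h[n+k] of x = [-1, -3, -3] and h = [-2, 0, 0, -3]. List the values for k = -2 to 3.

Both sequences indexed from 0 and zero outside their support.
Lags with overlap: k = -2 to 3.
  r_xh[-2] = x[2]*h[0] = 6
  r_xh[-1] = x[1]*h[0] + x[2]*h[1] = 6
  r_xh[0] = x[0]*h[0] + x[1]*h[1] + x[2]*h[2] = 2
  r_xh[1] = x[0]*h[1] + x[1]*h[2] + x[2]*h[3] = 9
  r_xh[2] = x[0]*h[2] + x[1]*h[3] = 9
  r_xh[3] = x[0]*h[3] = 3
r_xh = [6, 6, 2, 9, 9, 3] (for k = -2, ..., 3)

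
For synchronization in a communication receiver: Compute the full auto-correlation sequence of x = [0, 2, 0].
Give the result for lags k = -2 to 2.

r_xx[k] = sum_m x[m]*x[m+k], indexed from 0, for k = -2 to 2:
  r_xx[-2] = x[2]*x[0] = 0
  r_xx[-1] = x[1]*x[0] + x[2]*x[1] = 0
  r_xx[0] = x[0]*x[0] + x[1]*x[1] + x[2]*x[2] = 4
  r_xx[1] = x[0]*x[1] + x[1]*x[2] = 0
  r_xx[2] = x[0]*x[2] = 0
r_xx = [0, 0, 4, 0, 0]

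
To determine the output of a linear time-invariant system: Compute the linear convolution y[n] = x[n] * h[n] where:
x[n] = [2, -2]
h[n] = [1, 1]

y[n] = sum_k x[k]*h[n-k]. Output length = len(x) + len(h) - 1 = 2 + 2 - 1 = 3.
y[0] = 2*1 = 2
y[1] = -2*1 + 2*1 = 0
y[2] = -2*1 = -2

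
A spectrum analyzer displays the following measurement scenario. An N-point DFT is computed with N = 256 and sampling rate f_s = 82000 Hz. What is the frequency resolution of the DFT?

DFT frequency resolution = f_s / N
= 82000 / 256 = 5125/16 Hz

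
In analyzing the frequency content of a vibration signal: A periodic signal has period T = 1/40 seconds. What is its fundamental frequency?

The fundamental frequency is the reciprocal of the period.
f = 1/T = 1/(1/40) = 40 Hz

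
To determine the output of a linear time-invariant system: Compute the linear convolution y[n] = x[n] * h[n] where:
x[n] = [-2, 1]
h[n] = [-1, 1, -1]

y[n] = sum_k x[k]*h[n-k]. Output length = len(x) + len(h) - 1 = 2 + 3 - 1 = 4.
y[0] = -2*-1 = 2
y[1] = 1*-1 + -2*1 = -3
y[2] = 1*1 + -2*-1 = 3
y[3] = 1*-1 = -1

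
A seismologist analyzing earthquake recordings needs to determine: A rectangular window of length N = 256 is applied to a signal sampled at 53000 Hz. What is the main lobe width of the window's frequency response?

For a rectangular window of length N,
the main lobe width in frequency is 2*f_s/N.
= 2*53000/256 = 6625/16 Hz
This determines the minimum frequency separation for resolving two sinusoids.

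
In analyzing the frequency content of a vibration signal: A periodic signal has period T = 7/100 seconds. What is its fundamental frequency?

The fundamental frequency is the reciprocal of the period.
f = 1/T = 1/(7/100) = 100/7 Hz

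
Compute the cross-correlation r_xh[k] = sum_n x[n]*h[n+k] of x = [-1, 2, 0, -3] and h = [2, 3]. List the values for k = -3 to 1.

Both sequences indexed from 0 and zero outside their support.
Lags with overlap: k = -3 to 1.
  r_xh[-3] = x[3]*h[0] = -6
  r_xh[-2] = x[2]*h[0] + x[3]*h[1] = -9
  r_xh[-1] = x[1]*h[0] + x[2]*h[1] = 4
  r_xh[0] = x[0]*h[0] + x[1]*h[1] = 4
  r_xh[1] = x[0]*h[1] = -3
r_xh = [-6, -9, 4, 4, -3] (for k = -3, ..., 1)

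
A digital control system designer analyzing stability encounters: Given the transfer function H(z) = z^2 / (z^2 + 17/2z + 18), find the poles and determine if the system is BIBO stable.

Poles are roots of the denominator: z^2 + 17/2z + 18 = 0.
Quadratic formula: z = [-(17/2) +/- sqrt((17/2)^2 - 4*(18))] / 2
Discriminant = 289/4 - 72 = 1/4; sqrt = 1/2.
z = (-17/2 +/- 1/2) / 2 => z = -4 or z = -9/2.
|p1| = 9/2, |p2| = 4.
For BIBO stability, all poles must lie inside the unit circle (|p| < 1).
System is UNSTABLE since at least one |p| >= 1.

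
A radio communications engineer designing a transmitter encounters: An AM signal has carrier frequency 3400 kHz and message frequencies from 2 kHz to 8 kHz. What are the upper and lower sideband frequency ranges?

Upper sideband (USB) = fc + [fm_low, fm_high] = 3400 + [2, 8] = [3402, 3408] kHz
Lower sideband (LSB) = fc - [fm_high, fm_low] = 3400 - [8, 2] = [3392, 3398] kHz
Total occupied spectrum: 3392 kHz to 3408 kHz (plus carrier at 3400 kHz)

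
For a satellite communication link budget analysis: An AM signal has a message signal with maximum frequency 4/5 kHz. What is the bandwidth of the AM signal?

In AM (double-sideband), the bandwidth is twice the message frequency.
BW = 2 * f_m = 2 * 4/5 kHz = 8/5 kHz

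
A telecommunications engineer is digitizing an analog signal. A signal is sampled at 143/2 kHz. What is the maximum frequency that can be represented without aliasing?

The maximum frequency that can be represented without aliasing
is the Nyquist frequency: f_max = f_s / 2 = 143/2 kHz / 2 = 143/4 kHz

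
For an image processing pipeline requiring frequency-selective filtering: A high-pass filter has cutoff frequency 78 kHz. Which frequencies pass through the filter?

A high-pass filter passes all frequencies above the cutoff frequency 78 kHz and attenuates lower frequencies.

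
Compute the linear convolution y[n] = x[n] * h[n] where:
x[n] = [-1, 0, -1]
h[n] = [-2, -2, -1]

y[n] = sum_k x[k]*h[n-k]. Output length = len(x) + len(h) - 1 = 3 + 3 - 1 = 5.
y[0] = -1*-2 = 2
y[1] = 0*-2 + -1*-2 = 2
y[2] = -1*-2 + 0*-2 + -1*-1 = 3
y[3] = -1*-2 + 0*-1 = 2
y[4] = -1*-1 = 1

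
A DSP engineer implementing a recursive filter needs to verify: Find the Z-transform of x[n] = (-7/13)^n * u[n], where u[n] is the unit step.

The Z-transform of a^n * u[n] is z/(z-a) for |z| > |a|.
Here a = -7/13, so X(z) = z/(z - (-7/13)) = 13z/(13z + 7)
ROC: |z| > 7/13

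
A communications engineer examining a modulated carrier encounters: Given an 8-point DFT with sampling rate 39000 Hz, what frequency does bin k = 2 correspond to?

The frequency of DFT bin k is: f_k = k * f_s / N
f_2 = 2 * 39000 / 8 = 9750 Hz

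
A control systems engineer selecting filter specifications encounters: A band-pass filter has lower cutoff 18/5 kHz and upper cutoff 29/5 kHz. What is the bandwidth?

Bandwidth = f_high - f_low
= 29/5 kHz - 18/5 kHz = 11/5 kHz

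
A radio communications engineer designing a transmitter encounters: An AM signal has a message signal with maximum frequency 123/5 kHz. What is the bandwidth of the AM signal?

In AM (double-sideband), the bandwidth is twice the message frequency.
BW = 2 * f_m = 2 * 123/5 kHz = 246/5 kHz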